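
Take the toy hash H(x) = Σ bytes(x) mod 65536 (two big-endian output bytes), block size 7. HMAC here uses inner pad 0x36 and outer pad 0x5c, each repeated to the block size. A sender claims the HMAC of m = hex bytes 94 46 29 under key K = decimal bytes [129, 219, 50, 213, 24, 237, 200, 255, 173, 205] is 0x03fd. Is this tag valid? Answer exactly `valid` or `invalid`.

Key decimal bytes [129, 219, 50, 213, 24, 237, 200, 255, 173, 205] = 81 db 32 d5 18 ed c8 ff ad cd is 10 bytes > B = 7, so hash it first: H(key) = 06 a9, then zero-pad to 7 bytes: K' = 06 a9 00 00 00 00 00.
K' ⊕ ipad = 30 9f 36 36 36 36 36; K' ⊕ opad = 5a f5 5c 5c 5c 5c 5c.
Inner hash: sum = 48+159+54+54+54+54+54+148+70+41 = 736 → 02 e0.
Outer hash (recomputed tag): sum = 90+245+92+92+92+92+92+2+224 = 1021 → 03 fd.
Recomputed tag = 03fd; claimed = 03fd → match.

valid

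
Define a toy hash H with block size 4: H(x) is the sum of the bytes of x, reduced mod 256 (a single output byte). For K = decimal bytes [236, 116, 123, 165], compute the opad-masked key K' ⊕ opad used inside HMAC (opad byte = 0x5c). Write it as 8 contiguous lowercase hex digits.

Key decimal bytes [236, 116, 123, 165] = ec 74 7b a5 is exactly B = 4 bytes: K' = ec 74 7b a5.
XOR each byte with 0x5c: ec⊕5c=b0, 74⊕5c=28, 7b⊕5c=27, a5⊕5c=f9.

b02827f9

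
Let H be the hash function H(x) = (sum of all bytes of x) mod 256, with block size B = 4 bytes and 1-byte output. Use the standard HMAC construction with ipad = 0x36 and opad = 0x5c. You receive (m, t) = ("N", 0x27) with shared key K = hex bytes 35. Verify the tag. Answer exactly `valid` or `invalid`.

invalid

Key hex bytes 35 is 1 byte ≤ B = 4; zero-pad to 4 bytes: K' = 35 00 00 00.
K' ⊕ ipad = 03 36 36 36; K' ⊕ opad = 69 5c 5c 5c.
Inner hash: sum = 3+54+54+54+78 = 243 → f3.
Outer hash (recomputed tag): sum = 105+92+92+92+243 = 624; mod 256 = 112 → 70.
Recomputed tag = 70; claimed = 27 → mismatch.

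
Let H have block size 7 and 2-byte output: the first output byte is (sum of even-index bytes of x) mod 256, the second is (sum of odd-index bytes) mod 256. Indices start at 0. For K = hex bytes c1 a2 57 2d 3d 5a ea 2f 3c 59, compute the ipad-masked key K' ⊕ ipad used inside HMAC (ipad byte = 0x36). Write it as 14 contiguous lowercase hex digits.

Key hex bytes c1 a2 57 2d 3d 5a ea 2f 3c 59 is 10 bytes > B = 7, so hash it first: H(key) = 7b b1, then zero-pad to 7 bytes: K' = 7b b1 00 00 00 00 00.
XOR each byte with 0x36: 7b⊕36=4d, b1⊕36=87, 00⊕36=36, 00⊕36=36, 00⊕36=36, 00⊕36=36, 00⊕36=36.

4d873636363636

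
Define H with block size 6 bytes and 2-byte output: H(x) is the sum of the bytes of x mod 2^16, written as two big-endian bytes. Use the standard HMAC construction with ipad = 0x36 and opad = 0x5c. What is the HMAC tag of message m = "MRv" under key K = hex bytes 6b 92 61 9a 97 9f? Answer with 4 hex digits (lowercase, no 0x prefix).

03fd

Key hex bytes 6b 92 61 9a 97 9f is exactly B = 6 bytes: K' = 6b 92 61 9a 97 9f.
K' ⊕ ipad = 5d a4 57 ac a1 a9.  K' ⊕ opad = 37 ce 3d c6 cb c3.
Inner input = (K'⊕ipad) ∥ m = 5d a4 57 ac a1 a9 ∥ 4d 52 76.
Inner hash: sum = 93+164+87+172+161+169+77+82+118 = 1123 → 04 63.
Outer input = (K'⊕opad) ∥ inner = 37 ce 3d c6 cb c3 ∥ 04 63.
Outer hash (tag): sum = 55+206+61+198+203+195+4+99 = 1021 → 03 fd.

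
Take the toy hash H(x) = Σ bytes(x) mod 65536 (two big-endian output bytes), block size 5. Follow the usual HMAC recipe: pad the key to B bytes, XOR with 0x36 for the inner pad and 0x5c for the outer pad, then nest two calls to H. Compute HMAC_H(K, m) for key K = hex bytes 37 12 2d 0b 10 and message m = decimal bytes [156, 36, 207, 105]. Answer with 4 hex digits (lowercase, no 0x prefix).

026a

Key hex bytes 37 12 2d 0b 10 is exactly B = 5 bytes: K' = 37 12 2d 0b 10.
K' ⊕ ipad = 01 24 1b 3d 26.  K' ⊕ opad = 6b 4e 71 57 4c.
Inner input = (K'⊕ipad) ∥ m = 01 24 1b 3d 26 ∥ 9c 24 cf 69.
Inner hash: sum = 1+36+27+61+38+156+36+207+105 = 667 → 02 9b.
Outer input = (K'⊕opad) ∥ inner = 6b 4e 71 57 4c ∥ 02 9b.
Outer hash (tag): sum = 107+78+113+87+76+2+155 = 618 → 02 6a.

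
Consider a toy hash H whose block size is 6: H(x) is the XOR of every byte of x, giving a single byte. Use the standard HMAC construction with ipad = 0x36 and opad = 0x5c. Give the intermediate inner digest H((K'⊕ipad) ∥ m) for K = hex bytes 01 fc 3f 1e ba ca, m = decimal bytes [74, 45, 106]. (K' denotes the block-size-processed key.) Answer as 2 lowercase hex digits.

Key hex bytes 01 fc 3f 1e ba ca is exactly B = 6 bytes: K' = 01 fc 3f 1e ba ca.
K' ⊕ ipad = 37 ca 09 28 8c fc.
Inner input = 37 ca 09 28 8c fc ∥ 4a 2d 6a.
Inner hash: XOR 37⊕ca⊕09⊕28⊕8c⊕fc⊕4a⊕2d⊕6a = a1.

a1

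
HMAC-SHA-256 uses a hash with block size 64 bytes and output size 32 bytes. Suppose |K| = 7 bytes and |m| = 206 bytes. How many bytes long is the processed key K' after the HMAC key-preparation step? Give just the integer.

Key is 7 ≤ 64 bytes, zero-padded: |K'| = 64.

64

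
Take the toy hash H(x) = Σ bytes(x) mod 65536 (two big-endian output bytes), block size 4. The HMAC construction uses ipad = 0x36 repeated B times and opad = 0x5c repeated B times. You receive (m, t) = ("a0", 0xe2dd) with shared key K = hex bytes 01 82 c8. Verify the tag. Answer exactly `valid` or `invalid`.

Key hex bytes 01 82 c8 is 3 bytes ≤ B = 4; zero-pad to 4 bytes: K' = 01 82 c8 00.
K' ⊕ ipad = 37 b4 fe 36; K' ⊕ opad = 5d de 94 5c.
Inner hash: sum = 55+180+254+54+97+48 = 688 → 02 b0.
Outer hash (recomputed tag): sum = 93+222+148+92+2+176 = 733 → 02 dd.
Recomputed tag = 02dd; claimed = e2dd → mismatch.

invalid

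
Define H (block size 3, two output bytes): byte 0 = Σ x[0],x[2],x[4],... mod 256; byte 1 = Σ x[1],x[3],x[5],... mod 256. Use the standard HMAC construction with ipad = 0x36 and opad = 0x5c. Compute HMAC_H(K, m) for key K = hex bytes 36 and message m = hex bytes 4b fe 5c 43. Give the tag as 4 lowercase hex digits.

Key hex bytes 36 is 1 byte ≤ B = 3; zero-pad to 3 bytes: K' = 36 00 00.
K' ⊕ ipad = 00 36 36.  K' ⊕ opad = 6a 5c 5c.
Inner input = (K'⊕ipad) ∥ m = 00 36 36 ∥ 4b fe 5c 43.
Inner hash: even-index sum = 375 mod 256 = 119; odd-index sum = 221 mod 256 = 221 → 77 dd.
Outer input = (K'⊕opad) ∥ inner = 6a 5c 5c ∥ 77 dd.
Outer hash (tag): even-index sum = 419 mod 256 = 163; odd-index sum = 211 mod 256 = 211 → a3 d3.

a3d3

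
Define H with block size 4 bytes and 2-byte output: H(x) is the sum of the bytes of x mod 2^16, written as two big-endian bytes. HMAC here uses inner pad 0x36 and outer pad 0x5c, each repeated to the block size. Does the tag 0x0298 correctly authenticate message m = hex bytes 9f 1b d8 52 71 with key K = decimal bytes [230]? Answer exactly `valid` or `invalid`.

Key decimal bytes [230] = e6 is 1 byte ≤ B = 4; zero-pad to 4 bytes: K' = e6 00 00 00.
K' ⊕ ipad = d0 36 36 36; K' ⊕ opad = ba 5c 5c 5c.
Inner hash: sum = 208+54+54+54+159+27+216+82+113 = 967 → 03 c7.
Outer hash (recomputed tag): sum = 186+92+92+92+3+199 = 664 → 02 98.
Recomputed tag = 0298; claimed = 0298 → match.

valid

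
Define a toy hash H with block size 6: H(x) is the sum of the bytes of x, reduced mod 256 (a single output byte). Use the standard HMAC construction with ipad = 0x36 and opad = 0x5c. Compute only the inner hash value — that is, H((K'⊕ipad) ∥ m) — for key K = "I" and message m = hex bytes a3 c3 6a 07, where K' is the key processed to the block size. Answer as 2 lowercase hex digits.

64

Key "I" = 49 is 1 byte ≤ B = 6; zero-pad to 6 bytes: K' = 49 00 00 00 00 00.
K' ⊕ ipad = 7f 36 36 36 36 36.
Inner input = 7f 36 36 36 36 36 ∥ a3 c3 6a 07.
Inner hash: sum = 127+54+54+54+54+54+163+195+106+7 = 868; mod 256 = 100 → 64.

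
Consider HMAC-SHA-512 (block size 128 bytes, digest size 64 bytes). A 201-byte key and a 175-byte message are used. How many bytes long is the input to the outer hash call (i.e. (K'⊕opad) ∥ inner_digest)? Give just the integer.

Key is 201 > 128 bytes, so it is hashed to 64 bytes then zero-padded to 128: |K'| = 128.
Outer input = (K'⊕opad) ∥ H(inner) → 128 + 64 = 192 bytes.

192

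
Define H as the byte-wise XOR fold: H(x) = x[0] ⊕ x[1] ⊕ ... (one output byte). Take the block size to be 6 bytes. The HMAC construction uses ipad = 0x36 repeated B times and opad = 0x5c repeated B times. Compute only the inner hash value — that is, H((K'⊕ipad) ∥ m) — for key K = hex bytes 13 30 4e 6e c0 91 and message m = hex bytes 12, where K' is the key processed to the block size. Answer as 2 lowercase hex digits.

Key hex bytes 13 30 4e 6e c0 91 is exactly B = 6 bytes: K' = 13 30 4e 6e c0 91.
K' ⊕ ipad = 25 06 78 58 f6 a7.
Inner input = 25 06 78 58 f6 a7 ∥ 12.
Inner hash: XOR 25⊕06⊕78⊕58⊕f6⊕a7⊕12 = 40.

40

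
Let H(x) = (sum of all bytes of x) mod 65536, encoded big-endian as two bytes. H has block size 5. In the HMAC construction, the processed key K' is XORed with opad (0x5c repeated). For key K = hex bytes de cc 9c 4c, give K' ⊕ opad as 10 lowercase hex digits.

8290c0105c

Key hex bytes de cc 9c 4c is 4 bytes ≤ B = 5; zero-pad to 5 bytes: K' = de cc 9c 4c 00.
XOR each byte with 0x5c: de⊕5c=82, cc⊕5c=90, 9c⊕5c=c0, 4c⊕5c=10, 00⊕5c=5c.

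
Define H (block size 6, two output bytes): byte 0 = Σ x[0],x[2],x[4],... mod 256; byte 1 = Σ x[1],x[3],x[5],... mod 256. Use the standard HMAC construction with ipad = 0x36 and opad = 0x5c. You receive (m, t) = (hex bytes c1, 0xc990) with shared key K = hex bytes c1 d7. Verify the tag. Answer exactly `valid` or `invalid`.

invalid

Key hex bytes c1 d7 is 2 bytes ≤ B = 6; zero-pad to 6 bytes: K' = c1 d7 00 00 00 00.
K' ⊕ ipad = f7 e1 36 36 36 36; K' ⊕ opad = 9d 8b 5c 5c 5c 5c.
Inner hash: even-index sum = 548 mod 256 = 36; odd-index sum = 333 mod 256 = 77 → 24 4d.
Outer hash (recomputed tag): even-index sum = 377 mod 256 = 121; odd-index sum = 400 mod 256 = 144 → 79 90.
Recomputed tag = 7990; claimed = c990 → mismatch.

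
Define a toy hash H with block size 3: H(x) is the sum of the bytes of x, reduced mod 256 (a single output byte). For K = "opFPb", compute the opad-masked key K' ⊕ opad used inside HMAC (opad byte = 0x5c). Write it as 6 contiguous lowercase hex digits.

8b5c5c

Key "opFPb" = 6f 70 46 50 62 is 5 bytes > B = 3, so hash it first: H(key) = d7, then zero-pad to 3 bytes: K' = d7 00 00.
XOR each byte with 0x5c: d7⊕5c=8b, 00⊕5c=5c, 00⊕5c=5c.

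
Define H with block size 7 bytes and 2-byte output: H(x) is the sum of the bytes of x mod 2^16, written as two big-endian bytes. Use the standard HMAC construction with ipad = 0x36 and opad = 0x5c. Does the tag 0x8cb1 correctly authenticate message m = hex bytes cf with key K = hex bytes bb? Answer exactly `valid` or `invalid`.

invalid

Key hex bytes bb is 1 byte ≤ B = 7; zero-pad to 7 bytes: K' = bb 00 00 00 00 00 00.
K' ⊕ ipad = 8d 36 36 36 36 36 36; K' ⊕ opad = e7 5c 5c 5c 5c 5c 5c.
Inner hash: sum = 141+54+54+54+54+54+54+207 = 672 → 02 a0.
Outer hash (recomputed tag): sum = 231+92+92+92+92+92+92+2+160 = 945 → 03 b1.
Recomputed tag = 03b1; claimed = 8cb1 → mismatch.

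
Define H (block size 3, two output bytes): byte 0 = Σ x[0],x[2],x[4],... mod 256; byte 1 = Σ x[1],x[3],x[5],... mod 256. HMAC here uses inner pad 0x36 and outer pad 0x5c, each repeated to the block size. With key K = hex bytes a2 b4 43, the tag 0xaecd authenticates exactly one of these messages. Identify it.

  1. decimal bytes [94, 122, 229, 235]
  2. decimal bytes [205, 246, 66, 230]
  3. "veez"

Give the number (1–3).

2

Key hex bytes a2 b4 43 is exactly B = 3 bytes: K' = a2 b4 43.
K' ⊕ ipad = 94 82 75; K' ⊕ opad = fe e8 1f.
m1: inner = H(94 82 75 5e 7a e5 eb) = 6e c5; tag = H(fe e8 1f 6e c5) = e256
m2: inner = H(94 82 75 cd f6 42 e6) = e5 91; tag = H(fe e8 1f e5 91) = aecd ← matches
m3: inner = H(94 82 75 76 65 65 7a) = e8 5d; tag = H(fe e8 1f e8 5d) = 7ad0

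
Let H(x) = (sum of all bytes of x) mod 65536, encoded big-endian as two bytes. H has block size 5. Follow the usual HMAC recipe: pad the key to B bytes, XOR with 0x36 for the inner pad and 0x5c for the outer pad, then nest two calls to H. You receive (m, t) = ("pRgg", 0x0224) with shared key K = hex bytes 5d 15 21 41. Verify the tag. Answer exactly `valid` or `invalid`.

valid

Key hex bytes 5d 15 21 41 is 4 bytes ≤ B = 5; zero-pad to 5 bytes: K' = 5d 15 21 41 00.
K' ⊕ ipad = 6b 23 17 77 36; K' ⊕ opad = 01 49 7d 1d 5c.
Inner hash: sum = 107+35+23+119+54+112+82+103+103 = 738 → 02 e2.
Outer hash (recomputed tag): sum = 1+73+125+29+92+2+226 = 548 → 02 24.
Recomputed tag = 0224; claimed = 0224 → match.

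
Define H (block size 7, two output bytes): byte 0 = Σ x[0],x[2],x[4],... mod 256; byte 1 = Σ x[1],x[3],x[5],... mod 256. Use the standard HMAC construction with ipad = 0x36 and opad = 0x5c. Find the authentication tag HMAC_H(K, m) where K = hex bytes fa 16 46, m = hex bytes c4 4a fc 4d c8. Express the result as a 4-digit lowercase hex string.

Key hex bytes fa 16 46 is 3 bytes ≤ B = 7; zero-pad to 7 bytes: K' = fa 16 46 00 00 00 00.
K' ⊕ ipad = cc 20 70 36 36 36 36.  K' ⊕ opad = a6 4a 1a 5c 5c 5c 5c.
Inner input = (K'⊕ipad) ∥ m = cc 20 70 36 36 36 36 ∥ c4 4a fc 4d c8.
Inner hash: even-index sum = 575 mod 256 = 63; odd-index sum = 788 mod 256 = 20 → 3f 14.
Outer input = (K'⊕opad) ∥ inner = a6 4a 1a 5c 5c 5c 5c ∥ 3f 14.
Outer hash (tag): even-index sum = 396 mod 256 = 140; odd-index sum = 321 mod 256 = 65 → 8c 41.

8c41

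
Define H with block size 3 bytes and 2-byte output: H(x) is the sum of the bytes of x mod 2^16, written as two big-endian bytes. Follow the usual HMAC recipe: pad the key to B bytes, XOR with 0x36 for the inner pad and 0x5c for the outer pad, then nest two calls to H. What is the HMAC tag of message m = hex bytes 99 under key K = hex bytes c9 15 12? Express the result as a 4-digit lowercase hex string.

020c

Key hex bytes c9 15 12 is exactly B = 3 bytes: K' = c9 15 12.
K' ⊕ ipad = ff 23 24.  K' ⊕ opad = 95 49 4e.
Inner input = (K'⊕ipad) ∥ m = ff 23 24 ∥ 99.
Inner hash: sum = 255+35+36+153 = 479 → 01 df.
Outer input = (K'⊕opad) ∥ inner = 95 49 4e ∥ 01 df.
Outer hash (tag): sum = 149+73+78+1+223 = 524 → 02 0c.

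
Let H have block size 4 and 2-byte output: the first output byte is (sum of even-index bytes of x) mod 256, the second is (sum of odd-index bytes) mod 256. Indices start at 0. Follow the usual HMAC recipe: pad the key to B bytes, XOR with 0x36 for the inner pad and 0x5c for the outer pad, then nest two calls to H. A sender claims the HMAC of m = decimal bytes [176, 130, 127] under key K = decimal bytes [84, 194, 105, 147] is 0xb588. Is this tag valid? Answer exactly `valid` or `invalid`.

invalid

Key decimal bytes [84, 194, 105, 147] = 54 c2 69 93 is exactly B = 4 bytes: K' = 54 c2 69 93.
K' ⊕ ipad = 62 f4 5f a5; K' ⊕ opad = 08 9e 35 cf.
Inner hash: even-index sum = 496 mod 256 = 240; odd-index sum = 539 mod 256 = 27 → f0 1b.
Outer hash (recomputed tag): even-index sum = 301 mod 256 = 45; odd-index sum = 392 mod 256 = 136 → 2d 88.
Recomputed tag = 2d88; claimed = b588 → mismatch.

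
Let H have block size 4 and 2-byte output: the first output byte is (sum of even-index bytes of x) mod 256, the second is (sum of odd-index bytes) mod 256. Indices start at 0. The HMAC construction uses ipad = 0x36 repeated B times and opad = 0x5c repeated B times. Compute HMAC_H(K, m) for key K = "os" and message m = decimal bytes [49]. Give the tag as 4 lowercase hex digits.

4f06

Key "os" = 6f 73 is 2 bytes ≤ B = 4; zero-pad to 4 bytes: K' = 6f 73 00 00.
K' ⊕ ipad = 59 45 36 36.  K' ⊕ opad = 33 2f 5c 5c.
Inner input = (K'⊕ipad) ∥ m = 59 45 36 36 ∥ 31.
Inner hash: even-index sum = 192 mod 256 = 192; odd-index sum = 123 mod 256 = 123 → c0 7b.
Outer input = (K'⊕opad) ∥ inner = 33 2f 5c 5c ∥ c0 7b.
Outer hash (tag): even-index sum = 335 mod 256 = 79; odd-index sum = 262 mod 256 = 6 → 4f 06.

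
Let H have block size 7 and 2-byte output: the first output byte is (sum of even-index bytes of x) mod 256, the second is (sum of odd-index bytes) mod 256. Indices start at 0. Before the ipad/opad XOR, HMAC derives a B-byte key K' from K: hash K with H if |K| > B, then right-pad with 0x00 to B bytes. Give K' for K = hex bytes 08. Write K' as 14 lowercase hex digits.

Key hex bytes 08 is 1 byte ≤ B = 7; zero-pad to 7 bytes: K' = 08 00 00 00 00 00 00.

08000000000000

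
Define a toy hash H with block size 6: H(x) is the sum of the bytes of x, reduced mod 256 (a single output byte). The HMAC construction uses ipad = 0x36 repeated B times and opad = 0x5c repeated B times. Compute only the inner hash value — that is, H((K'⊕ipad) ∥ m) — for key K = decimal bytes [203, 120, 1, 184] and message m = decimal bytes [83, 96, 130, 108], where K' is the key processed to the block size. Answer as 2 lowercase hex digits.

Key decimal bytes [203, 120, 1, 184] = cb 78 01 b8 is 4 bytes ≤ B = 6; zero-pad to 6 bytes: K' = cb 78 01 b8 00 00.
K' ⊕ ipad = fd 4e 37 8e 36 36.
Inner input = fd 4e 37 8e 36 36 ∥ 53 60 82 6c.
Inner hash: sum = 253+78+55+142+54+54+83+96+130+108 = 1053; mod 256 = 29 → 1d.

1d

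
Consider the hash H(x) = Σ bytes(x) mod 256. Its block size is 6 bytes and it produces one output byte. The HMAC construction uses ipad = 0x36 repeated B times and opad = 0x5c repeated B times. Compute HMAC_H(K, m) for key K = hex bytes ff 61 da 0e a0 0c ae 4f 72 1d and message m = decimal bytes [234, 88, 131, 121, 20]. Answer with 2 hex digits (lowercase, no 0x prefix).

Key hex bytes ff 61 da 0e a0 0c ae 4f 72 1d is 10 bytes > B = 6, so hash it first: H(key) = 80, then zero-pad to 6 bytes: K' = 80 00 00 00 00 00.
K' ⊕ ipad = b6 36 36 36 36 36.  K' ⊕ opad = dc 5c 5c 5c 5c 5c.
Inner input = (K'⊕ipad) ∥ m = b6 36 36 36 36 36 ∥ ea 58 83 79 14.
Inner hash: sum = 182+54+54+54+54+54+234+88+131+121+20 = 1046; mod 256 = 22 → 16.
Outer input = (K'⊕opad) ∥ inner = dc 5c 5c 5c 5c 5c ∥ 16.
Outer hash (tag): sum = 220+92+92+92+92+92+22 = 702; mod 256 = 190 → be.

be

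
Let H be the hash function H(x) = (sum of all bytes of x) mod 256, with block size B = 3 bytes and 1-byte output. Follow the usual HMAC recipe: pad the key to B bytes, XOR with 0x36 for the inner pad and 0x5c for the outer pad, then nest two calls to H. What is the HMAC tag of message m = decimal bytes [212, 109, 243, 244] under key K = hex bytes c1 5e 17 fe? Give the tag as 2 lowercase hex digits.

b6

Key hex bytes c1 5e 17 fe is 4 bytes > B = 3, so hash it first: H(key) = 34, then zero-pad to 3 bytes: K' = 34 00 00.
K' ⊕ ipad = 02 36 36.  K' ⊕ opad = 68 5c 5c.
Inner input = (K'⊕ipad) ∥ m = 02 36 36 ∥ d4 6d f3 f4.
Inner hash: sum = 2+54+54+212+109+243+244 = 918; mod 256 = 150 → 96.
Outer input = (K'⊕opad) ∥ inner = 68 5c 5c ∥ 96.
Outer hash (tag): sum = 104+92+92+150 = 438; mod 256 = 182 → b6.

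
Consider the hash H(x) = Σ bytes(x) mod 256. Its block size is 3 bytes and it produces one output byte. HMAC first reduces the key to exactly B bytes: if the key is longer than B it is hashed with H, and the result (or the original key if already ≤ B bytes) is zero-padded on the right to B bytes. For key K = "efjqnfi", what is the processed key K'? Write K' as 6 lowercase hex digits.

|K| = 7 > B = 3, so first hash the key.
H(K): sum = 101+102+106+113+110+102+105 = 739; mod 256 = 227 → e3.
Zero-pad H(K) = e3 to 3 bytes: K' = e3 00 00.

e30000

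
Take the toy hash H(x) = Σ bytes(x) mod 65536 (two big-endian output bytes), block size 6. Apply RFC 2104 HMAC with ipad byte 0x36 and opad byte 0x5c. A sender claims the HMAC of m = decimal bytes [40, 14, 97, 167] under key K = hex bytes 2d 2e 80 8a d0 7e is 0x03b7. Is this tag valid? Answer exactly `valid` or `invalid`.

Key hex bytes 2d 2e 80 8a d0 7e is exactly B = 6 bytes: K' = 2d 2e 80 8a d0 7e.
K' ⊕ ipad = 1b 18 b6 bc e6 48; K' ⊕ opad = 71 72 dc d6 8c 22.
Inner hash: sum = 27+24+182+188+230+72+40+14+97+167 = 1041 → 04 11.
Outer hash (recomputed tag): sum = 113+114+220+214+140+34+4+17 = 856 → 03 58.
Recomputed tag = 0358; claimed = 03b7 → mismatch.

invalid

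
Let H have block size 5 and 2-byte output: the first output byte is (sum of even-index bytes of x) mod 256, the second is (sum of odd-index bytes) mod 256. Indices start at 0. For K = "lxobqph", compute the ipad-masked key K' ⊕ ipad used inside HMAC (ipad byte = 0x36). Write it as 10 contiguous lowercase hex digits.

Key "lxobqph" = 6c 78 6f 62 71 70 68 is 7 bytes > B = 5, so hash it first: H(key) = b4 4a, then zero-pad to 5 bytes: K' = b4 4a 00 00 00.
XOR each byte with 0x36: b4⊕36=82, 4a⊕36=7c, 00⊕36=36, 00⊕36=36, 00⊕36=36.

827c363636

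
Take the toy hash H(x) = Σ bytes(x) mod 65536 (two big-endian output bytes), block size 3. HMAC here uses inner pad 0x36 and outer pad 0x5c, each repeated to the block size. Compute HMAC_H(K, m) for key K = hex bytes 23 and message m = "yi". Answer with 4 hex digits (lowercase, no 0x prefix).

019b

Key hex bytes 23 is 1 byte ≤ B = 3; zero-pad to 3 bytes: K' = 23 00 00.
K' ⊕ ipad = 15 36 36.  K' ⊕ opad = 7f 5c 5c.
Inner input = (K'⊕ipad) ∥ m = 15 36 36 ∥ 79 69.
Inner hash: sum = 21+54+54+121+105 = 355 → 01 63.
Outer input = (K'⊕opad) ∥ inner = 7f 5c 5c ∥ 01 63.
Outer hash (tag): sum = 127+92+92+1+99 = 411 → 01 9b.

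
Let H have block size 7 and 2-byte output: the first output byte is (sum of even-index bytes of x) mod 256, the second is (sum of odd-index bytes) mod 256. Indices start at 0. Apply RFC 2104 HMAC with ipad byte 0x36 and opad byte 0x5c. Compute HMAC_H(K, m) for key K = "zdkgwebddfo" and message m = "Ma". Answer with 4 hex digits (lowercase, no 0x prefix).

Key "zdkgwebddfo" = 7a 64 6b 67 77 65 62 64 64 66 6f is 11 bytes > B = 7, so hash it first: H(key) = 91 fa, then zero-pad to 7 bytes: K' = 91 fa 00 00 00 00 00.
K' ⊕ ipad = a7 cc 36 36 36 36 36.  K' ⊕ opad = cd a6 5c 5c 5c 5c 5c.
Inner input = (K'⊕ipad) ∥ m = a7 cc 36 36 36 36 36 ∥ 4d 61.
Inner hash: even-index sum = 426 mod 256 = 170; odd-index sum = 389 mod 256 = 133 → aa 85.
Outer input = (K'⊕opad) ∥ inner = cd a6 5c 5c 5c 5c 5c ∥ aa 85.
Outer hash (tag): even-index sum = 614 mod 256 = 102; odd-index sum = 520 mod 256 = 8 → 66 08.

6608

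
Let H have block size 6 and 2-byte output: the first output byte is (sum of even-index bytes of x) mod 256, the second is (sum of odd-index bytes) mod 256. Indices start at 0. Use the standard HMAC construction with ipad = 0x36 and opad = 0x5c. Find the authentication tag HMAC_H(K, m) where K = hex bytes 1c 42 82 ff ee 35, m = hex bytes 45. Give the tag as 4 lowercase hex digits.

cb6a

Key hex bytes 1c 42 82 ff ee 35 is exactly B = 6 bytes: K' = 1c 42 82 ff ee 35.
K' ⊕ ipad = 2a 74 b4 c9 d8 03.  K' ⊕ opad = 40 1e de a3 b2 69.
Inner input = (K'⊕ipad) ∥ m = 2a 74 b4 c9 d8 03 ∥ 45.
Inner hash: even-index sum = 507 mod 256 = 251; odd-index sum = 320 mod 256 = 64 → fb 40.
Outer input = (K'⊕opad) ∥ inner = 40 1e de a3 b2 69 ∥ fb 40.
Outer hash (tag): even-index sum = 715 mod 256 = 203; odd-index sum = 362 mod 256 = 106 → cb 6a.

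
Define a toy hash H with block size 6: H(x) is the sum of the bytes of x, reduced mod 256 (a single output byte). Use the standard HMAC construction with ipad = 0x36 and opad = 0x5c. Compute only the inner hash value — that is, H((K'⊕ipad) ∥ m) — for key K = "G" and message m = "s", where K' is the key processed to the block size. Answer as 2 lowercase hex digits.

Key "G" = 47 is 1 byte ≤ B = 6; zero-pad to 6 bytes: K' = 47 00 00 00 00 00.
K' ⊕ ipad = 71 36 36 36 36 36.
Inner input = 71 36 36 36 36 36 ∥ 73.
Inner hash: sum = 113+54+54+54+54+54+115 = 498; mod 256 = 242 → f2.

f2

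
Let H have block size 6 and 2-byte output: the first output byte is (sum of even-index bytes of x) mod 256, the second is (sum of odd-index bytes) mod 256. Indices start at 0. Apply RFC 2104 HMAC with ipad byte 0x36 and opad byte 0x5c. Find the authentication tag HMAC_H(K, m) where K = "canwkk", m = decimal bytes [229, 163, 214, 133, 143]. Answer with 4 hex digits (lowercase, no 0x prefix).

Key "canwkk" = 63 61 6e 77 6b 6b is exactly B = 6 bytes: K' = 63 61 6e 77 6b 6b.
K' ⊕ ipad = 55 57 58 41 5d 5d.  K' ⊕ opad = 3f 3d 32 2b 37 37.
Inner input = (K'⊕ipad) ∥ m = 55 57 58 41 5d 5d ∥ e5 a3 d6 85 8f.
Inner hash: even-index sum = 852 mod 256 = 84; odd-index sum = 541 mod 256 = 29 → 54 1d.
Outer input = (K'⊕opad) ∥ inner = 3f 3d 32 2b 37 37 ∥ 54 1d.
Outer hash (tag): even-index sum = 252 mod 256 = 252; odd-index sum = 188 mod 256 = 188 → fc bc.

fcbc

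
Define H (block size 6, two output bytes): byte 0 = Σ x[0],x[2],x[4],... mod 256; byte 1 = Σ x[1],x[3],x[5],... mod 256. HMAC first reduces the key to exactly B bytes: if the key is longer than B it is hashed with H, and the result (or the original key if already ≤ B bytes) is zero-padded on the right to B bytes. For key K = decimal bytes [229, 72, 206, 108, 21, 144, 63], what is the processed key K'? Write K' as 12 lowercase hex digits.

074400000000

|K| = 7 > B = 6, so first hash the key.
H(K): even-index sum = 519 mod 256 = 7; odd-index sum = 324 mod 256 = 68 → 07 44.
Zero-pad H(K) = 07 44 to 6 bytes: K' = 07 44 00 00 00 00.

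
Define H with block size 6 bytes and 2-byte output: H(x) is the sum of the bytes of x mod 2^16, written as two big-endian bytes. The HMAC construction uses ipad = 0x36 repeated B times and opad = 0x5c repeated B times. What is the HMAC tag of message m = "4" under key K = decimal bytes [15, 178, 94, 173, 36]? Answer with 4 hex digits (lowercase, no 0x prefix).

0346

Key decimal bytes [15, 178, 94, 173, 36] = 0f b2 5e ad 24 is 5 bytes ≤ B = 6; zero-pad to 6 bytes: K' = 0f b2 5e ad 24 00.
K' ⊕ ipad = 39 84 68 9b 12 36.  K' ⊕ opad = 53 ee 02 f1 78 5c.
Inner input = (K'⊕ipad) ∥ m = 39 84 68 9b 12 36 ∥ 34.
Inner hash: sum = 57+132+104+155+18+54+52 = 572 → 02 3c.
Outer input = (K'⊕opad) ∥ inner = 53 ee 02 f1 78 5c ∥ 02 3c.
Outer hash (tag): sum = 83+238+2+241+120+92+2+60 = 838 → 03 46.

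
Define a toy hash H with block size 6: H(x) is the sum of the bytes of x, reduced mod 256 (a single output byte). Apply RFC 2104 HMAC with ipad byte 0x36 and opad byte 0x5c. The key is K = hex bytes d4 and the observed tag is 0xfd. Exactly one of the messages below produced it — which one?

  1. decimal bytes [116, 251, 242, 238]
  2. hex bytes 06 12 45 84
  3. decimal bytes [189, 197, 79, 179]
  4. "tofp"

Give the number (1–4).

Key hex bytes d4 is 1 byte ≤ B = 6; zero-pad to 6 bytes: K' = d4 00 00 00 00 00.
K' ⊕ ipad = e2 36 36 36 36 36; K' ⊕ opad = 88 5c 5c 5c 5c 5c.
m1: inner = H(e2 36 36 36 36 36 74 fb f2 ee) = 3f; tag = H(88 5c 5c 5c 5c 5c 3f) = 93
m2: inner = H(e2 36 36 36 36 36 06 12 45 84) = d1; tag = H(88 5c 5c 5c 5c 5c d1) = 25
m3: inner = H(e2 36 36 36 36 36 bd c5 4f b3) = 74; tag = H(88 5c 5c 5c 5c 5c 74) = c8
m4: inner = H(e2 36 36 36 36 36 74 6f 66 70) = a9; tag = H(88 5c 5c 5c 5c 5c a9) = fd ← matches

4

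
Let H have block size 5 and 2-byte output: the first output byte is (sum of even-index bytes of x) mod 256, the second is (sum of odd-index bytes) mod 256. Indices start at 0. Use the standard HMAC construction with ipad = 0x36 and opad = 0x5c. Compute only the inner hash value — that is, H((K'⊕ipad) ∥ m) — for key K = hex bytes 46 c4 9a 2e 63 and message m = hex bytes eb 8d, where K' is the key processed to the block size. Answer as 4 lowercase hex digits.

Key hex bytes 46 c4 9a 2e 63 is exactly B = 5 bytes: K' = 46 c4 9a 2e 63.
K' ⊕ ipad = 70 f2 ac 18 55.
Inner input = 70 f2 ac 18 55 ∥ eb 8d.
Inner hash: even-index sum = 510 mod 256 = 254; odd-index sum = 501 mod 256 = 245 → fe f5.

fef5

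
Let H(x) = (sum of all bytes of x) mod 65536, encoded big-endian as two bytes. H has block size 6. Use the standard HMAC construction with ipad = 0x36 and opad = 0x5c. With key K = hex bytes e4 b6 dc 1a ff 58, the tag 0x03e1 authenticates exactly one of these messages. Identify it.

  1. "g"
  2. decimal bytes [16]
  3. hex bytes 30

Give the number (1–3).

3

Key hex bytes e4 b6 dc 1a ff 58 is exactly B = 6 bytes: K' = e4 b6 dc 1a ff 58.
K' ⊕ ipad = d2 80 ea 2c c9 6e; K' ⊕ opad = b8 ea 80 46 a3 04.
m1: inner = H(d2 80 ea 2c c9 6e 67) = 04 06; tag = H(b8 ea 80 46 a3 04 04 06) = 0319
m2: inner = H(d2 80 ea 2c c9 6e 10) = 03 af; tag = H(b8 ea 80 46 a3 04 03 af) = 03c1
m3: inner = H(d2 80 ea 2c c9 6e 30) = 03 cf; tag = H(b8 ea 80 46 a3 04 03 cf) = 03e1 ← matches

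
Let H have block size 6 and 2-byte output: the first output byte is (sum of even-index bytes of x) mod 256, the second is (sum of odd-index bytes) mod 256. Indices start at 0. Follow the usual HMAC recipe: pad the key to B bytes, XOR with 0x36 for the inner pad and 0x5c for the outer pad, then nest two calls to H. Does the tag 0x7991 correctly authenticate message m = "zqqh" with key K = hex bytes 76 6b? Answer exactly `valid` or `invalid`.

valid

Key hex bytes 76 6b is 2 bytes ≤ B = 6; zero-pad to 6 bytes: K' = 76 6b 00 00 00 00.
K' ⊕ ipad = 40 5d 36 36 36 36; K' ⊕ opad = 2a 37 5c 5c 5c 5c.
Inner hash: even-index sum = 407 mod 256 = 151; odd-index sum = 418 mod 256 = 162 → 97 a2.
Outer hash (recomputed tag): even-index sum = 377 mod 256 = 121; odd-index sum = 401 mod 256 = 145 → 79 91.
Recomputed tag = 7991; claimed = 7991 → match.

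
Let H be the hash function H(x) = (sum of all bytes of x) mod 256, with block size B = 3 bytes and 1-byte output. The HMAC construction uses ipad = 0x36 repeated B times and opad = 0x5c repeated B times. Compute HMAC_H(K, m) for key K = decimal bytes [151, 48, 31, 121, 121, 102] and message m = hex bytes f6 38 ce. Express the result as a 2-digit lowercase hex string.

Key decimal bytes [151, 48, 31, 121, 121, 102] = 97 30 1f 79 79 66 is 6 bytes > B = 3, so hash it first: H(key) = 3e, then zero-pad to 3 bytes: K' = 3e 00 00.
K' ⊕ ipad = 08 36 36.  K' ⊕ opad = 62 5c 5c.
Inner input = (K'⊕ipad) ∥ m = 08 36 36 ∥ f6 38 ce.
Inner hash: sum = 8+54+54+246+56+206 = 624; mod 256 = 112 → 70.
Outer input = (K'⊕opad) ∥ inner = 62 5c 5c ∥ 70.
Outer hash (tag): sum = 98+92+92+112 = 394; mod 256 = 138 → 8a.

8a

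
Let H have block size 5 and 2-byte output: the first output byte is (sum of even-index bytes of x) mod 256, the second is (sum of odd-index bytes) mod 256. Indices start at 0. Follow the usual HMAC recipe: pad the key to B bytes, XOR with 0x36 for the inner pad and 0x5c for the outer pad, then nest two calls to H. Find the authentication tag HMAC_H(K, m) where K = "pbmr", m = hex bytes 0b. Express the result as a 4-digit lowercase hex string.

Key "pbmr" = 70 62 6d 72 is 4 bytes ≤ B = 5; zero-pad to 5 bytes: K' = 70 62 6d 72 00.
K' ⊕ ipad = 46 54 5b 44 36.  K' ⊕ opad = 2c 3e 31 2e 5c.
Inner input = (K'⊕ipad) ∥ m = 46 54 5b 44 36 ∥ 0b.
Inner hash: even-index sum = 215 mod 256 = 215; odd-index sum = 163 mod 256 = 163 → d7 a3.
Outer input = (K'⊕opad) ∥ inner = 2c 3e 31 2e 5c ∥ d7 a3.
Outer hash (tag): even-index sum = 348 mod 256 = 92; odd-index sum = 323 mod 256 = 67 → 5c 43.

5c43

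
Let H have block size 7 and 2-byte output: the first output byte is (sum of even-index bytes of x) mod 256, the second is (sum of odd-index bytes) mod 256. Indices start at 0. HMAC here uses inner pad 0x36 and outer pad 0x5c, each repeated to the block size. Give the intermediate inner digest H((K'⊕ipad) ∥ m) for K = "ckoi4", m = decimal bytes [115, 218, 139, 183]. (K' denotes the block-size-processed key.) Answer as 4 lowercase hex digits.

Key "ckoi4" = 63 6b 6f 69 34 is 5 bytes ≤ B = 7; zero-pad to 7 bytes: K' = 63 6b 6f 69 34 00 00.
K' ⊕ ipad = 55 5d 59 5f 02 36 36.
Inner input = 55 5d 59 5f 02 36 36 ∥ 73 da 8b b7.
Inner hash: even-index sum = 631 mod 256 = 119; odd-index sum = 496 mod 256 = 240 → 77 f0.

77f0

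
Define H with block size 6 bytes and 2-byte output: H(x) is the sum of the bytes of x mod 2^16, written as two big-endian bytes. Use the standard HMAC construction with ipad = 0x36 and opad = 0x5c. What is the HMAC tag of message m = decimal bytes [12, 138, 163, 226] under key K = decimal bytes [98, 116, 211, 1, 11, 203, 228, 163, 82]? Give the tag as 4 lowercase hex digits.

0264

Key decimal bytes [98, 116, 211, 1, 11, 203, 228, 163, 82] = 62 74 d3 01 0b cb e4 a3 52 is 9 bytes > B = 6, so hash it first: H(key) = 04 59, then zero-pad to 6 bytes: K' = 04 59 00 00 00 00.
K' ⊕ ipad = 32 6f 36 36 36 36.  K' ⊕ opad = 58 05 5c 5c 5c 5c.
Inner input = (K'⊕ipad) ∥ m = 32 6f 36 36 36 36 ∥ 0c 8a a3 e2.
Inner hash: sum = 50+111+54+54+54+54+12+138+163+226 = 916 → 03 94.
Outer input = (K'⊕opad) ∥ inner = 58 05 5c 5c 5c 5c ∥ 03 94.
Outer hash (tag): sum = 88+5+92+92+92+92+3+148 = 612 → 02 64.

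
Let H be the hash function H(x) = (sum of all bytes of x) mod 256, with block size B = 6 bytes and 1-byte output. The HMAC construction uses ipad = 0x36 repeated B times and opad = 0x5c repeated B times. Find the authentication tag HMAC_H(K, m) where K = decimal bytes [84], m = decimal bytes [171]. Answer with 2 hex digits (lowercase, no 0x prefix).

ef

Key decimal bytes [84] = 54 is 1 byte ≤ B = 6; zero-pad to 6 bytes: K' = 54 00 00 00 00 00.
K' ⊕ ipad = 62 36 36 36 36 36.  K' ⊕ opad = 08 5c 5c 5c 5c 5c.
Inner input = (K'⊕ipad) ∥ m = 62 36 36 36 36 36 ∥ ab.
Inner hash: sum = 98+54+54+54+54+54+171 = 539; mod 256 = 27 → 1b.
Outer input = (K'⊕opad) ∥ inner = 08 5c 5c 5c 5c 5c ∥ 1b.
Outer hash (tag): sum = 8+92+92+92+92+92+27 = 495; mod 256 = 239 → ef.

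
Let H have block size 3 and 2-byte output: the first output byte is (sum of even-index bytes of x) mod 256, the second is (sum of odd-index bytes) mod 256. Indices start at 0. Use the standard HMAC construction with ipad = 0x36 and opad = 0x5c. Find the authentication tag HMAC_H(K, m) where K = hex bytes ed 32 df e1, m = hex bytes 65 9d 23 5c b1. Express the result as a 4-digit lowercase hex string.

Key hex bytes ed 32 df e1 is 4 bytes > B = 3, so hash it first: H(key) = cc 13, then zero-pad to 3 bytes: K' = cc 13 00.
K' ⊕ ipad = fa 25 36.  K' ⊕ opad = 90 4f 5c.
Inner input = (K'⊕ipad) ∥ m = fa 25 36 ∥ 65 9d 23 5c b1.
Inner hash: even-index sum = 553 mod 256 = 41; odd-index sum = 350 mod 256 = 94 → 29 5e.
Outer input = (K'⊕opad) ∥ inner = 90 4f 5c ∥ 29 5e.
Outer hash (tag): even-index sum = 330 mod 256 = 74; odd-index sum = 120 mod 256 = 120 → 4a 78.

4a78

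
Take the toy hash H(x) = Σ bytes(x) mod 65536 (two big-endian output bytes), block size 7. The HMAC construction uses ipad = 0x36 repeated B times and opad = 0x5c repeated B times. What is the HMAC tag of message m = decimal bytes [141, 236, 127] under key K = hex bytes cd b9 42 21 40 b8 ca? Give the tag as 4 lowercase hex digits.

Key hex bytes cd b9 42 21 40 b8 ca is exactly B = 7 bytes: K' = cd b9 42 21 40 b8 ca.
K' ⊕ ipad = fb 8f 74 17 76 8e fc.  K' ⊕ opad = 91 e5 1e 7d 1c e4 96.
Inner input = (K'⊕ipad) ∥ m = fb 8f 74 17 76 8e fc ∥ 8d ec 7f.
Inner hash: sum = 251+143+116+23+118+142+252+141+236+127 = 1549 → 06 0d.
Outer input = (K'⊕opad) ∥ inner = 91 e5 1e 7d 1c e4 96 ∥ 06 0d.
Outer hash (tag): sum = 145+229+30+125+28+228+150+6+13 = 954 → 03 ba.

03ba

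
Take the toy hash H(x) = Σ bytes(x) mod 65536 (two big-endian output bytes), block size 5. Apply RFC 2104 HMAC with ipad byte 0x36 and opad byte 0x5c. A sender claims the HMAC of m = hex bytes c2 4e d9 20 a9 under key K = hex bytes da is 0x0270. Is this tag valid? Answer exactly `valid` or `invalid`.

Key hex bytes da is 1 byte ≤ B = 5; zero-pad to 5 bytes: K' = da 00 00 00 00.
K' ⊕ ipad = ec 36 36 36 36; K' ⊕ opad = 86 5c 5c 5c 5c.
Inner hash: sum = 236+54+54+54+54+194+78+217+32+169 = 1142 → 04 76.
Outer hash (recomputed tag): sum = 134+92+92+92+92+4+118 = 624 → 02 70.
Recomputed tag = 0270; claimed = 0270 → match.

valid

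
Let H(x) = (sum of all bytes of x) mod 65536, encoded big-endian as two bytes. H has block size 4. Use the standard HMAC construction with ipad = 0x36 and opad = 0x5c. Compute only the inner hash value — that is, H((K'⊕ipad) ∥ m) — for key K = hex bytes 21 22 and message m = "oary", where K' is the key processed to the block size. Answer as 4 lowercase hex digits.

Key hex bytes 21 22 is 2 bytes ≤ B = 4; zero-pad to 4 bytes: K' = 21 22 00 00.
K' ⊕ ipad = 17 14 36 36.
Inner input = 17 14 36 36 ∥ 6f 61 72 79.
Inner hash: sum = 23+20+54+54+111+97+114+121 = 594 → 02 52.

0252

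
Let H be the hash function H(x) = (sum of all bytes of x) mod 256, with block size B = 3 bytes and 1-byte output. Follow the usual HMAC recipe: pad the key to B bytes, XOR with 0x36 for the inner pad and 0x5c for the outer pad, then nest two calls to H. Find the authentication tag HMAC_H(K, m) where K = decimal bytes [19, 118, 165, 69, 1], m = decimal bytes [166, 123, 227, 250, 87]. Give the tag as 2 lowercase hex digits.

Key decimal bytes [19, 118, 165, 69, 1] = 13 76 a5 45 01 is 5 bytes > B = 3, so hash it first: H(key) = 74, then zero-pad to 3 bytes: K' = 74 00 00.
K' ⊕ ipad = 42 36 36.  K' ⊕ opad = 28 5c 5c.
Inner input = (K'⊕ipad) ∥ m = 42 36 36 ∥ a6 7b e3 fa 57.
Inner hash: sum = 66+54+54+166+123+227+250+87 = 1027; mod 256 = 3 → 03.
Outer input = (K'⊕opad) ∥ inner = 28 5c 5c ∥ 03.
Outer hash (tag): sum = 40+92+92+3 = 227 → e3.

e3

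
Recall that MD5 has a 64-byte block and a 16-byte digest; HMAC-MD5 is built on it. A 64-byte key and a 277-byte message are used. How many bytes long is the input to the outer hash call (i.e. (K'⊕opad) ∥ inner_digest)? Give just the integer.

Key is 64 ≤ 64 bytes, zero-padded: |K'| = 64.
Outer input = (K'⊕opad) ∥ H(inner) → 64 + 16 = 80 bytes.

80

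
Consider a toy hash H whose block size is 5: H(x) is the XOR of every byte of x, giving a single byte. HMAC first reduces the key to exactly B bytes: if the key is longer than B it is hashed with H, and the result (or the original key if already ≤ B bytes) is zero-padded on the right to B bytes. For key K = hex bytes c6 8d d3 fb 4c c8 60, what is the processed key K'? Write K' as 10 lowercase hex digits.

8700000000

|K| = 7 > B = 5, so first hash the key.
H(K): XOR c6⊕8d⊕d3⊕fb⊕4c⊕c8⊕60 = 87.
Zero-pad H(K) = 87 to 5 bytes: K' = 87 00 00 00 00.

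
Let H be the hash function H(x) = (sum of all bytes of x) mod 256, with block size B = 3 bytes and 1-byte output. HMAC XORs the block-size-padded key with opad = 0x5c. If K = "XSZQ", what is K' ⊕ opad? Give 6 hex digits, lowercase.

0a5c5c

Key "XSZQ" = 58 53 5a 51 is 4 bytes > B = 3, so hash it first: H(key) = 56, then zero-pad to 3 bytes: K' = 56 00 00.
XOR each byte with 0x5c: 56⊕5c=0a, 00⊕5c=5c, 00⊕5c=5c.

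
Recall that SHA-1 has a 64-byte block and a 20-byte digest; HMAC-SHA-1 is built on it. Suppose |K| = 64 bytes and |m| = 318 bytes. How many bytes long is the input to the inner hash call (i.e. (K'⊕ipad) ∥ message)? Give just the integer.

Key is 64 ≤ 64 bytes, zero-padded: |K'| = 64.
Inner input = (K'⊕ipad) ∥ m → 64 + 318 = 382 bytes.

382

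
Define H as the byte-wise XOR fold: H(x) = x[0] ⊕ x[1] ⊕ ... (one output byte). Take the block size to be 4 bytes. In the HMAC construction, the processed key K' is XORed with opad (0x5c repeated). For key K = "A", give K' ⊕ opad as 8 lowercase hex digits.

1d5c5c5c

Key "A" = 41 is 1 byte ≤ B = 4; zero-pad to 4 bytes: K' = 41 00 00 00.
XOR each byte with 0x5c: 41⊕5c=1d, 00⊕5c=5c, 00⊕5c=5c, 00⊕5c=5c.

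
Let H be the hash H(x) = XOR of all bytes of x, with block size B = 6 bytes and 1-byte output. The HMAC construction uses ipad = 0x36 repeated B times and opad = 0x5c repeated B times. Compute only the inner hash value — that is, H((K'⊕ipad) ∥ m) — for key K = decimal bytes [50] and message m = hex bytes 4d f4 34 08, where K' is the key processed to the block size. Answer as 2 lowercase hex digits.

Key decimal bytes [50] = 32 is 1 byte ≤ B = 6; zero-pad to 6 bytes: K' = 32 00 00 00 00 00.
K' ⊕ ipad = 04 36 36 36 36 36.
Inner input = 04 36 36 36 36 36 ∥ 4d f4 34 08.
Inner hash: XOR 04⊕36⊕36⊕36⊕36⊕36⊕4d⊕f4⊕34⊕08 = b7.

b7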